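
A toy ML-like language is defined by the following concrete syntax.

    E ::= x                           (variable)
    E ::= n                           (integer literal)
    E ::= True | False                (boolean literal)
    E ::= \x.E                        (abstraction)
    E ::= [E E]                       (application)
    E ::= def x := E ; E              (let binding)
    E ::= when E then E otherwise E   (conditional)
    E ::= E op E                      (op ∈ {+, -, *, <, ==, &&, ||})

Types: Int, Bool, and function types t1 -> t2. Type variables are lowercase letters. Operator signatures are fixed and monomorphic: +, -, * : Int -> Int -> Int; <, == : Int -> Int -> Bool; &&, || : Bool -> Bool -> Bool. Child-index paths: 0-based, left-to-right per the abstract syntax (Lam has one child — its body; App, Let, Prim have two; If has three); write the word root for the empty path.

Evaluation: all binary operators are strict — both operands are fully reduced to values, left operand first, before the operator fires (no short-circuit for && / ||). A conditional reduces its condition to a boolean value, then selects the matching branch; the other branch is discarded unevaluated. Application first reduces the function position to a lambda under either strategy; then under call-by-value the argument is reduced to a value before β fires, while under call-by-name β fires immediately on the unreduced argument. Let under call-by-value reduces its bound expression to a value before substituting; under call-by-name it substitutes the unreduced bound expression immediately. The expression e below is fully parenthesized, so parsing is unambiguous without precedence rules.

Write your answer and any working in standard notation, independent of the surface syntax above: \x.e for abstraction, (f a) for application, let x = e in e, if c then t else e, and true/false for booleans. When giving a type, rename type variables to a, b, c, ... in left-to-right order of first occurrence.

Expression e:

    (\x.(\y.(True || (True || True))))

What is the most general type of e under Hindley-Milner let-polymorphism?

Derivation:
  unify Bool ~ Bool
  unify Bool ~ Bool
  unify Bool ~ Bool
  unify Bool ~ Bool
\y._ : b -> Bool
\x._ : a -> b -> Bool

Answer: a -> b -> Bool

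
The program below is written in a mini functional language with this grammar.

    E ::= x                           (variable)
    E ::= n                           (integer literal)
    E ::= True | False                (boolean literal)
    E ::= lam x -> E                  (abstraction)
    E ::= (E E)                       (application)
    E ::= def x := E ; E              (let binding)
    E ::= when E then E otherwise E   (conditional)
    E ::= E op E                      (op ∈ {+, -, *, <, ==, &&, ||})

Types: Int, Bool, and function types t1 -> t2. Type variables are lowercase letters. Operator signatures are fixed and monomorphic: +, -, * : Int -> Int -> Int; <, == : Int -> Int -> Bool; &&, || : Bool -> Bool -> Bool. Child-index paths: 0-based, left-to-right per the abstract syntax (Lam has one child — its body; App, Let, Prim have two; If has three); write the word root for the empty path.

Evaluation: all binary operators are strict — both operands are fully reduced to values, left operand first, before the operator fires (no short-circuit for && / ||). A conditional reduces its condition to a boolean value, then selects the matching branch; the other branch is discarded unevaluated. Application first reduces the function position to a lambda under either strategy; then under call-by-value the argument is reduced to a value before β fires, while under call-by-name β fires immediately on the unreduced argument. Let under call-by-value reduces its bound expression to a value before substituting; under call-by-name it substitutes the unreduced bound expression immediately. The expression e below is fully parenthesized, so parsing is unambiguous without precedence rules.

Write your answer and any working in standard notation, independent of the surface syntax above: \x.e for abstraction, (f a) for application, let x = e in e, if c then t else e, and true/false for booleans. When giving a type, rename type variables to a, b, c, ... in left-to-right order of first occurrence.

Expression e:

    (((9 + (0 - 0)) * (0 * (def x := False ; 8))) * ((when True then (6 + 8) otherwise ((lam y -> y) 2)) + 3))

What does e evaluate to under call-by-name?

Answer: 0

Derivation:
step 0: (((9 + (0 - 0)) * (0 * (let x = false in 8))) * ((if true then (6 + 8) else ((\y.y) 2)) + 3))
step 1: [delta@0.0.1] (((9 + 0) * (0 * (let x = false in 8))) * ((if true then (6 + 8) else ((\y.y) 2)) + 3))
step 2: [delta@0.0] ((9 * (0 * (let x = false in 8))) * ((if true then (6 + 8) else ((\y.y) 2)) + 3))
step 3: [let@0.1.1] ((9 * (0 * 8)) * ((if true then (6 + 8) else ((\y.y) 2)) + 3))
step 4: [delta@0.1] ((9 * 0) * ((if true then (6 + 8) else ((\y.y) 2)) + 3))
step 5: [delta@0] (0 * ((if true then (6 + 8) else ((\y.y) 2)) + 3))
step 6: [if@1.0] (0 * ((6 + 8) + 3))
step 7: [delta@1.0] (0 * (14 + 3))
step 8: [delta@1] (0 * 17)
step 9: [delta@root] 0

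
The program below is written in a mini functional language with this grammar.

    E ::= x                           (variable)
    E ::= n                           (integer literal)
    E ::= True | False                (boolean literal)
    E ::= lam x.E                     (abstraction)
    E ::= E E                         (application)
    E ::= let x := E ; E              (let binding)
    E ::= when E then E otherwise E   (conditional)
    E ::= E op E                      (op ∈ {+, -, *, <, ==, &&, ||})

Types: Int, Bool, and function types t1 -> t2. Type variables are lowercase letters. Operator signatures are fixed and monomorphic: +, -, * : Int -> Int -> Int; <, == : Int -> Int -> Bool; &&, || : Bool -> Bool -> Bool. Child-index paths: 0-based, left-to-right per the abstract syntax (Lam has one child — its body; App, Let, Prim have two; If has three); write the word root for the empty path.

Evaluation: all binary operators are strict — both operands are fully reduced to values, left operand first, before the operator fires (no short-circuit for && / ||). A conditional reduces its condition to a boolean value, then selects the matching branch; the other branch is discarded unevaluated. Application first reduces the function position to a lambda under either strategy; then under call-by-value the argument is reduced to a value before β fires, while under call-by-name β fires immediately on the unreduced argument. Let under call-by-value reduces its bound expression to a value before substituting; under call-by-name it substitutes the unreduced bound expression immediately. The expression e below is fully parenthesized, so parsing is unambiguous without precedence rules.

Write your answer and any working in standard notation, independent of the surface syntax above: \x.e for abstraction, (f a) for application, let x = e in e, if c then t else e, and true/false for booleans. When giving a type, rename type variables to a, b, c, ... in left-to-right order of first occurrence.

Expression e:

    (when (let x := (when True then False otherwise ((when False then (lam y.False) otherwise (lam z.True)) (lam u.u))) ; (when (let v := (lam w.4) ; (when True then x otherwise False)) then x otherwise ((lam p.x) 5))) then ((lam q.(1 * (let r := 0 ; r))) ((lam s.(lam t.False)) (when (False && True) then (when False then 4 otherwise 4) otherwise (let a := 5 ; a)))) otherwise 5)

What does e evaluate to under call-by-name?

Answer: 5

Trace:
step 0: (if (let x = (if true then false else ((if false then (\y.false) else (\z.true)) (\u.u))) in (if (let v = (\w.4) in (if true then x else false)) then x else ((\p.x) 5))) then ((\q.(1 * (let r = 0 in r))) ((\s.(\t.false)) (if (false && true) then (if false then 4 else 4) else (let a = 5 in a)))) else 5)
step 1: [let@0] (if (if (let v = (\w.4) in (if true then (if true then false else ((if false then (\y.false) else (\z.true)) (\u.u))) else false)) then (if true then false else ((if false then (\y.false) else (\z.true)) (\u.u))) else ((\p.(if true then false else ((if false then (\y.false) else (\z.true)) (\u.u)))) 5)) then ((\q.(1 * (let r = 0 in r))) ((\s.(\t.false)) (if (false && true) then (if false then 4 else 4) else (let a = 5 in a)))) else 5)
step 2: [let@0.0] (if (if (if true then (if true then false else ((if false then (\y.false) else (\z.true)) (\u.u))) else false) then (if true then false else ((if false then (\y.false) else (\z.true)) (\u.u))) else ((\p.(if true then false else ((if false then (\y.false) else (\z.true)) (\u.u)))) 5)) then ((\q.(1 * (let r = 0 in r))) ((\s.(\t.false)) (if (false && true) then (if false then 4 else 4) else (let a = 5 in a)))) else 5)
step 3: [if@0.0] (if (if (if true then false else ((if false then (\y.false) else (\z.true)) (\u.u))) then (if true then false else ((if false then (\y.false) else (\z.true)) (\u.u))) else ((\p.(if true then false else ((if false then (\y.false) else (\z.true)) (\u.u)))) 5)) then ((\q.(1 * (let r = 0 in r))) ((\s.(\t.false)) (if (false && true) then (if false then 4 else 4) else (let a = 5 in a)))) else 5)
step 4: [if@0.0] (if (if false then (if true then false else ((if false then (\y.false) else (\z.true)) (\u.u))) else ((\p.(if true then false else ((if false then (\y.false) else (\z.true)) (\u.u)))) 5)) then ((\q.(1 * (let r = 0 in r))) ((\s.(\t.false)) (if (false && true) then (if false then 4 else 4) else (let a = 5 in a)))) else 5)
step 5: [if@0] (if ((\p.(if true then false else ((if false then (\y.false) else (\z.true)) (\u.u)))) 5) then ((\q.(1 * (let r = 0 in r))) ((\s.(\t.false)) (if (false && true) then (if false then 4 else 4) else (let a = 5 in a)))) else 5)
step 6: [beta@0] (if (if true then false else ((if false then (\y.false) else (\z.true)) (\u.u))) then ((\q.(1 * (let r = 0 in r))) ((\s.(\t.false)) (if (false && true) then (if false then 4 else 4) else (let a = 5 in a)))) else 5)
step 7: [if@0] (if false then ((\q.(1 * (let r = 0 in r))) ((\s.(\t.false)) (if (false && true) then (if false then 4 else 4) else (let a = 5 in a)))) else 5)
step 8: [if@root] 5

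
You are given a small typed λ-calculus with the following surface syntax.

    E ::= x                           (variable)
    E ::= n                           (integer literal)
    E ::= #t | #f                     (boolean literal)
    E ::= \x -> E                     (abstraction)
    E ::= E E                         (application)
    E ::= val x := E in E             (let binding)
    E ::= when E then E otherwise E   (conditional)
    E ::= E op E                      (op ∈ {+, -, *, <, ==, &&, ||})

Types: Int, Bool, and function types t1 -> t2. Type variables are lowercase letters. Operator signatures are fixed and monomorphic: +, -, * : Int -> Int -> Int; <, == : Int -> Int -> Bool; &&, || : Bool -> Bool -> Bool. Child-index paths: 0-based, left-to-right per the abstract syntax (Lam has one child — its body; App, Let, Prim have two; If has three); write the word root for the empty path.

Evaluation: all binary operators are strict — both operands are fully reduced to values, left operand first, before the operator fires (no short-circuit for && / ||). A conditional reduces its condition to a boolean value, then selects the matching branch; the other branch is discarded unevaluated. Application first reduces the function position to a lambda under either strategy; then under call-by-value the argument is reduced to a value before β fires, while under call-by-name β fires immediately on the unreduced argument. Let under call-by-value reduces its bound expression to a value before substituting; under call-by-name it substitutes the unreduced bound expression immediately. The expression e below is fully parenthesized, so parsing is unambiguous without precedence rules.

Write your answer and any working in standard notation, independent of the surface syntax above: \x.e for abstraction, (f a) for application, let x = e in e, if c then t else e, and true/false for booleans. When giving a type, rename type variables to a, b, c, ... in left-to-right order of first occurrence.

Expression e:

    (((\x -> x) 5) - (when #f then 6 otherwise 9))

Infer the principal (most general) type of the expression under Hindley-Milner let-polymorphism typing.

Answer: Int

Trace:
x : a
\x._ : a -> a
  unify a -> a ~ Int -> b
  unify a ~ Int
  unify Int ~ b
_ _ : Int
  unify Int ~ Int
  unify Bool ~ Bool
  unify Int ~ Int
  unify Int ~ Int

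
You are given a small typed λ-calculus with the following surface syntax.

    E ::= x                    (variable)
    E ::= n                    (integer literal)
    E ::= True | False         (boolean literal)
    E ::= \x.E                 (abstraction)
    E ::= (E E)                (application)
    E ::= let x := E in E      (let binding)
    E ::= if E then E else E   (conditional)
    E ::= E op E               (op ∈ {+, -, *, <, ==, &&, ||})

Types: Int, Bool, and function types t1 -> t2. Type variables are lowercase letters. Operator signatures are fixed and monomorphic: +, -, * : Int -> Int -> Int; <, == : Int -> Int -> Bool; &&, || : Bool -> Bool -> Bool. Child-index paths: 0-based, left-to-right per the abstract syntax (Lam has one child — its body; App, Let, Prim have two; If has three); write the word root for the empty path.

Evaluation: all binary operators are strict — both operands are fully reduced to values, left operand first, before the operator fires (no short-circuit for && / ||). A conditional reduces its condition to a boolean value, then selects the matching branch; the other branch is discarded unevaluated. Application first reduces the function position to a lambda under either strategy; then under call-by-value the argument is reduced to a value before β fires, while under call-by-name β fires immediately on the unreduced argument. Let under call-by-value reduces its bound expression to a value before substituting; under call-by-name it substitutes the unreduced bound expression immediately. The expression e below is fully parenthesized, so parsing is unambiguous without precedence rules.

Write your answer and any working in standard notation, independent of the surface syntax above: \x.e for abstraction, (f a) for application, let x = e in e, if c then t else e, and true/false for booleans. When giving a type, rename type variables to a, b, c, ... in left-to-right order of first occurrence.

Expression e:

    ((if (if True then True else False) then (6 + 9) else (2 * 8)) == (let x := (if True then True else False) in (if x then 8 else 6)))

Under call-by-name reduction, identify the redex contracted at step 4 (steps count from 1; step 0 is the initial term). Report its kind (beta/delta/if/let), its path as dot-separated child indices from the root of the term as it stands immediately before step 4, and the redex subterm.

Working:
step 0: ((if (if true then true else false) then (6 + 9) else (2 * 8)) == (let x = (if true then true else false) in (if x then 8 else 6)))
step 1: [if@0.0] ((if true then (6 + 9) else (2 * 8)) == (let x = (if true then true else false) in (if x then 8 else 6)))
step 2: [if@0] ((6 + 9) == (let x = (if true then true else false) in (if x then 8 else 6)))
step 3: [delta@0] (15 == (let x = (if true then true else false) in (if x then 8 else 6)))
step 4: [let@1] (15 == (if (if true then true else false) then 8 else 6))

Answer: let at 1 : (let x = (if true then true else false) in (if x then 8 else 6))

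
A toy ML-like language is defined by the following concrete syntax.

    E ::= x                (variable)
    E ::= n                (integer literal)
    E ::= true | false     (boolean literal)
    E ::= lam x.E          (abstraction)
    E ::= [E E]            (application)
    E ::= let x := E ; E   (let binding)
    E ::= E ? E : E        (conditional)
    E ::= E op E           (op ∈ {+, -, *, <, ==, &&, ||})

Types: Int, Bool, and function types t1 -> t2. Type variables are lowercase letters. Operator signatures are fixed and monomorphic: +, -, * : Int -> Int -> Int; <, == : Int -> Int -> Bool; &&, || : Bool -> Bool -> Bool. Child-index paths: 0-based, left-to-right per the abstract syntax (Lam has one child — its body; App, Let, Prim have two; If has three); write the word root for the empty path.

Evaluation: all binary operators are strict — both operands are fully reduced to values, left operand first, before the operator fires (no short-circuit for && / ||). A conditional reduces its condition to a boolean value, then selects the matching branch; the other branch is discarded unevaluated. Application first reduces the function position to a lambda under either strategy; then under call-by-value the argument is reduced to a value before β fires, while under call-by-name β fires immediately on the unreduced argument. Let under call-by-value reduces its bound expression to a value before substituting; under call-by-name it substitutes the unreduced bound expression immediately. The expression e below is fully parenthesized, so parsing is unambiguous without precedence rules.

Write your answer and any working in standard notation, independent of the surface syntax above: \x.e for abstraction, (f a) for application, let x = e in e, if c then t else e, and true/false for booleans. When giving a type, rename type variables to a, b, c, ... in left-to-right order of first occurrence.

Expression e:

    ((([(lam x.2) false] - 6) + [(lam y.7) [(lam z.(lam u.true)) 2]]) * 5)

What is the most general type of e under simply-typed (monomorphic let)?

Answer: Int

Trace:
\x._ : a -> Int
  unify a -> Int ~ Bool -> b
  unify a ~ Bool
  unify Int ~ b
_ _ : Int
  unify Int ~ Int
  unify Int ~ Int
  unify Int ~ Int
\y._ : c -> Int
\u._ : e -> Bool
\z._ : d -> e -> Bool
  unify d -> e -> Bool ~ Int -> f
  unify d ~ Int
  unify e -> Bool ~ f
_ _ : e -> Bool
  unify c -> Int ~ (e -> Bool) -> g
  unify c ~ e -> Bool
  unify Int ~ g
_ _ : Int
  unify Int ~ Int
  unify Int ~ Int
  unify Int ~ Int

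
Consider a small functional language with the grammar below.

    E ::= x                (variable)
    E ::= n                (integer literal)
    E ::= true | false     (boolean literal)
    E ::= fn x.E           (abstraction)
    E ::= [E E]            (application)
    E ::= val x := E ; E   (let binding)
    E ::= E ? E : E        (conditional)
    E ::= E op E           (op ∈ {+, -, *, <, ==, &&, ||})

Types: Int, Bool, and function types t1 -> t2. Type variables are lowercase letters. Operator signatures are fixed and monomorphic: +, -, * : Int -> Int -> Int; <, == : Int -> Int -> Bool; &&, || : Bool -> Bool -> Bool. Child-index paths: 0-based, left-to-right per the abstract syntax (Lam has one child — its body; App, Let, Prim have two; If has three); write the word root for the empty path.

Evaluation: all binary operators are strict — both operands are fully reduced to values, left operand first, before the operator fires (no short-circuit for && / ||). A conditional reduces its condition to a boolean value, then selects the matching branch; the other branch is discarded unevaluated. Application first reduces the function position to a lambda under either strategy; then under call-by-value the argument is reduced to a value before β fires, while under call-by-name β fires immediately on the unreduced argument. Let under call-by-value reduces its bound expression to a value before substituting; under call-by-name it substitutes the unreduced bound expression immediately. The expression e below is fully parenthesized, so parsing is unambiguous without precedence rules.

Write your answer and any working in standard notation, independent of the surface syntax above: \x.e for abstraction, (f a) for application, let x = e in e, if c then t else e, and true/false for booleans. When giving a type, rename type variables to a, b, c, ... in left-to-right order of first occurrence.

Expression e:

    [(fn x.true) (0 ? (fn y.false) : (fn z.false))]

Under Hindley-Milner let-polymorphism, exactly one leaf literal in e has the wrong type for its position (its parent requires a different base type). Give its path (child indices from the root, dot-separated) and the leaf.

Derivation:
\x._ : a -> Bool
  unify Int ~ Bool
  FAIL: mismatch Int ~ Bool

Answer: 1.0 : 0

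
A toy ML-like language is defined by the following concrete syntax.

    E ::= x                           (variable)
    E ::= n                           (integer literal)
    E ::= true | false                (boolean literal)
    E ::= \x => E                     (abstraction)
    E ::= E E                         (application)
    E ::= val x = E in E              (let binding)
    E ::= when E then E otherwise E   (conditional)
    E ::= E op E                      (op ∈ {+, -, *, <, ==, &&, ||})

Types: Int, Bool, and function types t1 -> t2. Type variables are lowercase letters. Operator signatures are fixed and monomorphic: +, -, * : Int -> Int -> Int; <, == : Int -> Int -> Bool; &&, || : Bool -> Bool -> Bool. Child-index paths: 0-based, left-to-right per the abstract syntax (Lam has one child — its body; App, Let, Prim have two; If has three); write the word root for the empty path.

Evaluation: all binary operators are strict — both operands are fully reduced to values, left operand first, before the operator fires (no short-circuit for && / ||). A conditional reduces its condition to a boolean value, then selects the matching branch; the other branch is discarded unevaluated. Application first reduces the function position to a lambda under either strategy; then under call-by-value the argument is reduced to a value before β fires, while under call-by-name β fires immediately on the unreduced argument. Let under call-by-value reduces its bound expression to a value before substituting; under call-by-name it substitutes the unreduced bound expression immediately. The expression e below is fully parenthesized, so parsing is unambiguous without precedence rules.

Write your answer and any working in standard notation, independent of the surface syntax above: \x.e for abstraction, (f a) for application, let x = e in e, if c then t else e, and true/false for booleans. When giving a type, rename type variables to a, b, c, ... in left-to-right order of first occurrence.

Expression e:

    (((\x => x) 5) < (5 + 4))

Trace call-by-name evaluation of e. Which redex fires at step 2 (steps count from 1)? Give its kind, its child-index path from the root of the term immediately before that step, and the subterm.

Answer: delta at 1 : (5 + 4)

Working:
step 0: (((\x.x) 5) < (5 + 4))
step 1: [beta@0] (5 < (5 + 4))
step 2: [delta@1] (5 < 9)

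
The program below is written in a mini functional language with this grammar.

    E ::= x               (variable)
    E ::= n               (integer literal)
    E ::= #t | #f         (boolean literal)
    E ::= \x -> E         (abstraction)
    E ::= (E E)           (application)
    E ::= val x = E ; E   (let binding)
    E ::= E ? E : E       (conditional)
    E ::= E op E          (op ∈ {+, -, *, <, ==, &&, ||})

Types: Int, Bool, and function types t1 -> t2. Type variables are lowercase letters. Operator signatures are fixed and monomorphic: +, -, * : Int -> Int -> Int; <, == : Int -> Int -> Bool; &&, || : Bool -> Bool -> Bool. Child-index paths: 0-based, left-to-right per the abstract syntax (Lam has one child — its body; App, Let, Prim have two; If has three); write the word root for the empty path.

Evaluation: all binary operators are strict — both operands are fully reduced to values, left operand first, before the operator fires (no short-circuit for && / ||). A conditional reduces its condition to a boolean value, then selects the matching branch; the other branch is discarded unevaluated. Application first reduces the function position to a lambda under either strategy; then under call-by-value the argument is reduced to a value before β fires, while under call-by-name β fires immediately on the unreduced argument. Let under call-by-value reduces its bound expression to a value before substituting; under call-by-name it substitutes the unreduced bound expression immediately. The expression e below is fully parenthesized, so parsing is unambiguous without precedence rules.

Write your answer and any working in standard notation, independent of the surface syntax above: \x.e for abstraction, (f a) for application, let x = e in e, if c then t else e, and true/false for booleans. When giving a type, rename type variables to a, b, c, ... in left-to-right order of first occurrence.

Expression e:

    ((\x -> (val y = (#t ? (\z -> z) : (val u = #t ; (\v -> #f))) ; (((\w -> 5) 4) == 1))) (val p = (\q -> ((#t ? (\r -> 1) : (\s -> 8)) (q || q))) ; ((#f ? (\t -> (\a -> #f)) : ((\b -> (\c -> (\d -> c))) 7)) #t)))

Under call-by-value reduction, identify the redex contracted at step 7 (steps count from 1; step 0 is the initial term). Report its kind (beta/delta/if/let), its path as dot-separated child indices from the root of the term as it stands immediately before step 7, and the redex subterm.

Working:
step 0: ((\x.(let y = (if true then (\z.z) else (let u = true in (\v.false))) in (((\w.5) 4) == 1))) (let p = (\q.((if true then (\r.1) else (\s.8)) (q || q))) in ((if false then (\t.(\a.false)) else ((\b.(\c.(\d.c))) 7)) true)))
step 1: [let@1] ((\x.(let y = (if true then (\z.z) else (let u = true in (\v.false))) in (((\w.5) 4) == 1))) ((if false then (\t.(\a.false)) else ((\b.(\c.(\d.c))) 7)) true))
step 2: [if@1.0] ((\x.(let y = (if true then (\z.z) else (let u = true in (\v.false))) in (((\w.5) 4) == 1))) (((\b.(\c.(\d.c))) 7) true))
step 3: [beta@1.0] ((\x.(let y = (if true then (\z.z) else (let u = true in (\v.false))) in (((\w.5) 4) == 1))) ((\c.(\d.c)) true))
step 4: [beta@1] ((\x.(let y = (if true then (\z.z) else (let u = true in (\v.false))) in (((\w.5) 4) == 1))) (\d.true))
step 5: [beta@root] (let y = (if true then (\z.z) else (let u = true in (\v.false))) in (((\w.5) 4) == 1))
step 6: [if@0] (let y = (\z.z) in (((\w.5) 4) == 1))
step 7: [let@root] (((\w.5) 4) == 1)

Answer: let at root : (let y = (\z.z) in (((\w.5) 4) == 1))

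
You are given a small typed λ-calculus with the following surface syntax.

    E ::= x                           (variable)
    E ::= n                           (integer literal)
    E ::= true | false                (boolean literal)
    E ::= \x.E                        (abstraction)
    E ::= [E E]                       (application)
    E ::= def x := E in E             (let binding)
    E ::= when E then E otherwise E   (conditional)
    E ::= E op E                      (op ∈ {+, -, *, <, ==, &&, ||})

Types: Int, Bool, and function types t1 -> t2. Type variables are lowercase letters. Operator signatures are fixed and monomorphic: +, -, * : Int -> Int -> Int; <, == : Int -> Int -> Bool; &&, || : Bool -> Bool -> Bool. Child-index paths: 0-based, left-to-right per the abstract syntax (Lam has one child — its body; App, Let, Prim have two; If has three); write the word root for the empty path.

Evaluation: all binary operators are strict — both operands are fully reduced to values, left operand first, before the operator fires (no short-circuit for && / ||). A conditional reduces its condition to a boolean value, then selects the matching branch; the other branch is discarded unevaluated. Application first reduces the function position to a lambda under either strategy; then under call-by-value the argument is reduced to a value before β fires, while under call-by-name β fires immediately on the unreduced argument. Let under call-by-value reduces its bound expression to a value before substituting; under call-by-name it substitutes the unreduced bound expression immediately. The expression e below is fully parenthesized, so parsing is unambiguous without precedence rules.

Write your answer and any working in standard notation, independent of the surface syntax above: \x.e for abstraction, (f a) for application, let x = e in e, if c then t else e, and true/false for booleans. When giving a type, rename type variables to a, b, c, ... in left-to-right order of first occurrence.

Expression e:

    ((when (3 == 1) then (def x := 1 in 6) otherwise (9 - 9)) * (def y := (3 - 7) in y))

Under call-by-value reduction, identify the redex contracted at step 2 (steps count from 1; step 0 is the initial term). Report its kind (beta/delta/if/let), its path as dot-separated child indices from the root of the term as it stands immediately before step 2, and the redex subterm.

Working:
step 0: ((if (3 == 1) then (let x = 1 in 6) else (9 - 9)) * (let y = (3 - 7) in y))
step 1: [delta@0.0] ((if false then (let x = 1 in 6) else (9 - 9)) * (let y = (3 - 7) in y))
step 2: [if@0] ((9 - 9) * (let y = (3 - 7) in y))

Answer: if at 0 : (if false then (let x = 1 in 6) else (9 - 9))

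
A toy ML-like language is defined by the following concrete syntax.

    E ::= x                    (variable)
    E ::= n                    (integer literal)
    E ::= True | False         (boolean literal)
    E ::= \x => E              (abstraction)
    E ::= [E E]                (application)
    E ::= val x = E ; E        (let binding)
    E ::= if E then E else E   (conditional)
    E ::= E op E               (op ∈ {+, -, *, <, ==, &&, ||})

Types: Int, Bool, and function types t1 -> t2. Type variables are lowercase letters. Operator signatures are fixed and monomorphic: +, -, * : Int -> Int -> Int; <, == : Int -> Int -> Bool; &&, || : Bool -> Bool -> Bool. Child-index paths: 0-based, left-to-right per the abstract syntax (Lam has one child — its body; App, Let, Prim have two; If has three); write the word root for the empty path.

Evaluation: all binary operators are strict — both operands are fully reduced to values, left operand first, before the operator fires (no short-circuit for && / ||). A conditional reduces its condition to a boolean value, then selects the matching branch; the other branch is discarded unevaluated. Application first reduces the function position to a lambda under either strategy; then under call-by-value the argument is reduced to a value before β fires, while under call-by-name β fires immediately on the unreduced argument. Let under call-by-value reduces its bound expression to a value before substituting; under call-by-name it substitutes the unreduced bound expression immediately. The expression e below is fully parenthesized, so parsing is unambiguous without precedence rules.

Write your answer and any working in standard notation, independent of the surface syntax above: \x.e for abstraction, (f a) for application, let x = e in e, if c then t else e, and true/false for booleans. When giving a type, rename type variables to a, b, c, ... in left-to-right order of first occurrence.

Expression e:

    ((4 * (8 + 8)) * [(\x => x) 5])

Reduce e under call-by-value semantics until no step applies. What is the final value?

Answer: 320

Working:
step 0: ((4 * (8 + 8)) * ((\x.x) 5))
step 1: [delta@0.1] ((4 * 16) * ((\x.x) 5))
step 2: [delta@0] (64 * ((\x.x) 5))
step 3: [beta@1] (64 * 5)
step 4: [delta@root] 320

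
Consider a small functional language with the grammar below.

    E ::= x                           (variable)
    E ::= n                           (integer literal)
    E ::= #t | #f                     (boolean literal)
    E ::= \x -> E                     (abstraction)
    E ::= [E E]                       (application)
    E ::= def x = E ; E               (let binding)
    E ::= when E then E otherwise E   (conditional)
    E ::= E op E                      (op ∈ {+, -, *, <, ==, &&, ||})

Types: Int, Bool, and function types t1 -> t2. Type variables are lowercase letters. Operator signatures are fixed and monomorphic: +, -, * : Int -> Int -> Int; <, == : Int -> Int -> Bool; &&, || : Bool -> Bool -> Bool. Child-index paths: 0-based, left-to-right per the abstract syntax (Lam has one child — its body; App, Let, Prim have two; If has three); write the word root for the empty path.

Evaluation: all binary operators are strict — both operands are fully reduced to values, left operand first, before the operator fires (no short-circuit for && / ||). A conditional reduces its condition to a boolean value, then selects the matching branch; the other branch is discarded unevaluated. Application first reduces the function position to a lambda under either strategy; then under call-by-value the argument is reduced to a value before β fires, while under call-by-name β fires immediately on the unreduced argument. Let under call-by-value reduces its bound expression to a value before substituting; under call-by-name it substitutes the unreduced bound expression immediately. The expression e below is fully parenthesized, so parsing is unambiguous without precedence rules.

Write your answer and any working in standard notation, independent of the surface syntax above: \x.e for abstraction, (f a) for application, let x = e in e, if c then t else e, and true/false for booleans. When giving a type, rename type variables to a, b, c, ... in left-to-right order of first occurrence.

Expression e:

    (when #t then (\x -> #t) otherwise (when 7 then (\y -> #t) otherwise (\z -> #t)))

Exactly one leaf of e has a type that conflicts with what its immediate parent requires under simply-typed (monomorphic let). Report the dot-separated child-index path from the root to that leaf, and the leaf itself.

Working:
  unify Bool ~ Bool
\x._ : a -> Bool
  unify Int ~ Bool
  FAIL: mismatch Int ~ Bool

Answer: 2.0 : 7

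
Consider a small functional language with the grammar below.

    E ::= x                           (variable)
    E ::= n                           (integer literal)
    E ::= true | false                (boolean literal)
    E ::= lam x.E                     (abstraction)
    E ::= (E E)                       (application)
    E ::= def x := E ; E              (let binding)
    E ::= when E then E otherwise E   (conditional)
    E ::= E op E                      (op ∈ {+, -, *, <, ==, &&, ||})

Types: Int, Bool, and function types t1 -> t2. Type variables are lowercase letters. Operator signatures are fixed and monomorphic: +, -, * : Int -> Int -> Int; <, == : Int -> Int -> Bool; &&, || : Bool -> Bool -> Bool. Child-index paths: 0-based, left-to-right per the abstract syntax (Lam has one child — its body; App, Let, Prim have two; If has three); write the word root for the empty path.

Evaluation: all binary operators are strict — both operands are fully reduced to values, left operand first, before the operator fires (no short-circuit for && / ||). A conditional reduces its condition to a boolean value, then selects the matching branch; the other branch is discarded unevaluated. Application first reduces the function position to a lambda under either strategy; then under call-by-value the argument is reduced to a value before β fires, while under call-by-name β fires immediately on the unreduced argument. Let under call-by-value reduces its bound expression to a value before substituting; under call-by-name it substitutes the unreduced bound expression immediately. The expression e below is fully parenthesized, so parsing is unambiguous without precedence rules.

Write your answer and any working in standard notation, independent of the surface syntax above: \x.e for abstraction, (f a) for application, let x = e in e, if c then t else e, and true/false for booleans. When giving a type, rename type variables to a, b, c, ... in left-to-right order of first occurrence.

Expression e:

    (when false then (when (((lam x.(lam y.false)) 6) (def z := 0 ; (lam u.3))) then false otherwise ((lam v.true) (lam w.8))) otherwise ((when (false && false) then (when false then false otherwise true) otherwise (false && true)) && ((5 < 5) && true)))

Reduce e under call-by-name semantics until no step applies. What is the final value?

Derivation:
step 0: (if false then (if (((\x.(\y.false)) 6) (let z = 0 in (\u.3))) then false else ((\v.true) (\w.8))) else ((if (false && false) then (if false then false else true) else (false && true)) && ((5 < 5) && true)))
step 1: [if@root] ((if (false && false) then (if false then false else true) else (false && true)) && ((5 < 5) && true))
step 2: [delta@0.0] ((if false then (if false then false else true) else (false && true)) && ((5 < 5) && true))
step 3: [if@0] ((false && true) && ((5 < 5) && true))
step 4: [delta@0] (false && ((5 < 5) && true))
step 5: [delta@1.0] (false && (false && true))
step 6: [delta@1] (false && false)
step 7: [delta@root] false

Answer: false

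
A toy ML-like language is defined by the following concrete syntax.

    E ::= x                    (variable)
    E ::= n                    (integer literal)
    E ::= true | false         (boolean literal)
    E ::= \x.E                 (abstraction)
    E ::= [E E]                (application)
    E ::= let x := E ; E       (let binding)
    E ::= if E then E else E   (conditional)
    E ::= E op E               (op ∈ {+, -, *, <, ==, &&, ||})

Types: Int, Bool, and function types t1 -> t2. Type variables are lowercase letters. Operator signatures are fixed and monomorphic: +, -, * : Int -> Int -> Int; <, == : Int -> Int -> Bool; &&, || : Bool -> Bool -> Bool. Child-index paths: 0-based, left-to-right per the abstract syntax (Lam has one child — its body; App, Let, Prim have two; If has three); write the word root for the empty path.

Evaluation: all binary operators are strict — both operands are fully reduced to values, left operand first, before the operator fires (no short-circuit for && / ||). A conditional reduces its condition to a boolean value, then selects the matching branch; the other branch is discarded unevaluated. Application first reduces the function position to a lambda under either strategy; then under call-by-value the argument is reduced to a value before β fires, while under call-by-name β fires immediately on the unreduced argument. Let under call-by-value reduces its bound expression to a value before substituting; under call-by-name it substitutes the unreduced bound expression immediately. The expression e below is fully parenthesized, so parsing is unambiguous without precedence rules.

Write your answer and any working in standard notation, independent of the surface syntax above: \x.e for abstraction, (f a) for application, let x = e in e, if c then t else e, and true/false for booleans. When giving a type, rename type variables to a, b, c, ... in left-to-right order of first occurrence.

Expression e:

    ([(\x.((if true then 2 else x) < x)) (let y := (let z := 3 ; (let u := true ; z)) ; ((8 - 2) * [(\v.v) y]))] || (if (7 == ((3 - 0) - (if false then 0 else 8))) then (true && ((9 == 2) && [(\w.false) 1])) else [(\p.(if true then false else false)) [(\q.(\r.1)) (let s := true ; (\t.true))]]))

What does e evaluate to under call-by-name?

Trace:
step 0: (((\x.((if true then 2 else x) < x)) (let y = (let z = 3 in (let u = true in z)) in ((8 - 2) * ((\v.v) y)))) || (if (7 == ((3 - 0) - (if false then 0 else 8))) then (true && ((9 == 2) && ((\w.false) 1))) else ((\p.(if true then false else false)) ((\q.(\r.1)) (let s = true in (\t.true))))))
step 1: [beta@0] (((if true then 2 else (let y = (let z = 3 in (let u = true in z)) in ((8 - 2) * ((\v.v) y)))) < (let y = (let z = 3 in (let u = true in z)) in ((8 - 2) * ((\v.v) y)))) || (if (7 == ((3 - 0) - (if false then 0 else 8))) then (true && ((9 == 2) && ((\w.false) 1))) else ((\p.(if true then false else false)) ((\q.(\r.1)) (let s = true in (\t.true))))))
step 2: [if@0.0] ((2 < (let y = (let z = 3 in (let u = true in z)) in ((8 - 2) * ((\v.v) y)))) || (if (7 == ((3 - 0) - (if false then 0 else 8))) then (true && ((9 == 2) && ((\w.false) 1))) else ((\p.(if true then false else false)) ((\q.(\r.1)) (let s = true in (\t.true))))))
step 3: [let@0.1] ((2 < ((8 - 2) * ((\v.v) (let z = 3 in (let u = true in z))))) || (if (7 == ((3 - 0) - (if false then 0 else 8))) then (true && ((9 == 2) && ((\w.false) 1))) else ((\p.(if true then false else false)) ((\q.(\r.1)) (let s = true in (\t.true))))))
step 4: [delta@0.1.0] ((2 < (6 * ((\v.v) (let z = 3 in (let u = true in z))))) || (if (7 == ((3 - 0) - (if false then 0 else 8))) then (true && ((9 == 2) && ((\w.false) 1))) else ((\p.(if true then false else false)) ((\q.(\r.1)) (let s = true in (\t.true))))))
step 5: [beta@0.1.1] ((2 < (6 * (let z = 3 in (let u = true in z)))) || (if (7 == ((3 - 0) - (if false then 0 else 8))) then (true && ((9 == 2) && ((\w.false) 1))) else ((\p.(if true then false else false)) ((\q.(\r.1)) (let s = true in (\t.true))))))
step 6: [let@0.1.1] ((2 < (6 * (let u = true in 3))) || (if (7 == ((3 - 0) - (if false then 0 else 8))) then (true && ((9 == 2) && ((\w.false) 1))) else ((\p.(if true then false else false)) ((\q.(\r.1)) (let s = true in (\t.true))))))
step 7: [let@0.1.1] ((2 < (6 * 3)) || (if (7 == ((3 - 0) - (if false then 0 else 8))) then (true && ((9 == 2) && ((\w.false) 1))) else ((\p.(if true then false else false)) ((\q.(\r.1)) (let s = true in (\t.true))))))
step 8: [delta@0.1] ((2 < 18) || (if (7 == ((3 - 0) - (if false then 0 else 8))) then (true && ((9 == 2) && ((\w.false) 1))) else ((\p.(if true then false else false)) ((\q.(\r.1)) (let s = true in (\t.true))))))
step 9: [delta@0] (true || (if (7 == ((3 - 0) - (if false then 0 else 8))) then (true && ((9 == 2) && ((\w.false) 1))) else ((\p.(if true then false else false)) ((\q.(\r.1)) (let s = true in (\t.true))))))
step 10: [delta@1.0.1.0] (true || (if (7 == (3 - (if false then 0 else 8))) then (true && ((9 == 2) && ((\w.false) 1))) else ((\p.(if true then false else false)) ((\q.(\r.1)) (let s = true in (\t.true))))))
step 11: [if@1.0.1.1] (true || (if (7 == (3 - 8)) then (true && ((9 == 2) && ((\w.false) 1))) else ((\p.(if true then false else false)) ((\q.(\r.1)) (let s = true in (\t.true))))))
step 12: [delta@1.0.1] (true || (if (7 == -5) then (true && ((9 == 2) && ((\w.false) 1))) else ((\p.(if true then false else false)) ((\q.(\r.1)) (let s = true in (\t.true))))))
step 13: [delta@1.0] (true || (if false then (true && ((9 == 2) && ((\w.false) 1))) else ((\p.(if true then false else false)) ((\q.(\r.1)) (let s = true in (\t.true))))))
step 14: [if@1] (true || ((\p.(if true then false else false)) ((\q.(\r.1)) (let s = true in (\t.true)))))
step 15: [beta@1] (true || (if true then false else false))
step 16: [if@1] (true || false)
step 17: [delta@root] true

Answer: true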